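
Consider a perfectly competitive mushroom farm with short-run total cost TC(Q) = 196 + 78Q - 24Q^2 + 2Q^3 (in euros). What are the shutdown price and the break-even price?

Shutdown price = €6; break-even price = €36

AVC = 78 - 24Q + 2Q^2; minimized at Q = 6, giving min AVC = €6. That is the shutdown price.
ATC = 196/Q + 78 - 24Q + 2Q^2. Setting dATC/dQ = −196/Q^2 − 24 + 4Q = 0 gives Q = 7 (since 4·7^3 − 24·7^2 = 196).
min ATC = 196/7 + 78 − 24·7 + 2·7^2 = €36. That is the break-even price.
For €6 ≤ P < €36 the firm produces at a loss; below €6 it shuts down.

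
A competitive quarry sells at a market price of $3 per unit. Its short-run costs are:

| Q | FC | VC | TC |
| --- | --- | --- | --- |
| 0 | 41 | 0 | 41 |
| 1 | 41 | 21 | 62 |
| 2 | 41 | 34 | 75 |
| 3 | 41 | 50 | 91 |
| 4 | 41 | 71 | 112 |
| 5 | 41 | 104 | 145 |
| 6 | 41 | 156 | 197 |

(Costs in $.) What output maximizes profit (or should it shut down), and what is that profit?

Profit at each row (π = 3Q − TC): Q=0: -41; Q=1: -59; Q=2: -69; Q=3: -82; Q=4: -100; Q=5: -130; Q=6: -179.
Profit is highest at Q = 0. Equivalently, the lowest AVC in the table is 50/3 ≈ $16.67 at Q = 3, and P = $3 falls below it — price never covers variable cost, so the firm shuts down and loses only its fixed cost.

Q = 0 (shut down); profit = -$41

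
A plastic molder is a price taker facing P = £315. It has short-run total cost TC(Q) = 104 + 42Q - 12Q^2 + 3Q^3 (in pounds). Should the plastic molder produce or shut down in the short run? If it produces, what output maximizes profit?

Strip out fixed cost: VC = 42Q - 12Q^2 + 3Q^3. Then AVC = 42 - 12Q + 3Q^2 and MC = 42 - 24Q + 9Q^2.
AVC is minimized where dAVC/dQ = -12 + 6Q = 0, at Q = 2; min AVC = 42 - 12·2 + 3·2^2 = £30.
Because £315 ≥ £30, revenue can cover variable cost; the firm operates.
Set P = MC: 315 = 42 - 24Q + 9Q^2 → -273 - 24Q + 9Q^2 = 0. The roots are Q = -13/3 and Q = 7; the profit-maximizing output is on the rising part of MC, so Q* = 7.
Check: AVC at Q = 7 is £105 ≤ P, so revenue covers variable cost.
Profit = P·Q − TC = 315·7 − 839 = £1366.

Produce at Q = 7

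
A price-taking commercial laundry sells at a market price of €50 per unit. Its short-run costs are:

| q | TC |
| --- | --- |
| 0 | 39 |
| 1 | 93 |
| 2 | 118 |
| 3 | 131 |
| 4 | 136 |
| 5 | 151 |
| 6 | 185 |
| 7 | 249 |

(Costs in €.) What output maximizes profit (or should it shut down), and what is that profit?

q = 6; profit = €115

Compute π = P·q − TC at each output: q=0: -39; q=1: -43; q=2: -18; q=3: 19; q=4: 64; q=5: 99; q=6: 115; q=7: 101.
Profit is maximized at q = 6. AVC there is 146/6 = €24.33 ≤ P, so producing beats shutting down (which would give -€39).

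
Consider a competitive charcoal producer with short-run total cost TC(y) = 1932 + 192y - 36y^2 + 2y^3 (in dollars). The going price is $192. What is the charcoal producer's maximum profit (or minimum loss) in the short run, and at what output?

AVC = 192 - 36y + 2y^2 has its minimum $30 at y = 9; price $192 clears that bar, so the firm operates.
MC = 192 - 72y + 6y^2. Setting P = MC and taking the root on the rising branch gives y* = 12.
TR = 192·12 = 2304. TC = 1932 + 576 = 2508. Profit = 2304 − 2508 = -$204.
Shutting down would mean losing the fixed cost of $1932, so operating at a loss of $204 is better by $1728.

Profit = -$204 at y = 12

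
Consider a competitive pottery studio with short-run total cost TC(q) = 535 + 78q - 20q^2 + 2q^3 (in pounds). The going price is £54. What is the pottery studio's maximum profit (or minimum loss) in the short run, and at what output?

Profit = -£391 at q = 6

AVC = 78 - 20q + 2q^2; min AVC = £28 at q = 5. Since P = £54 ≥ min AVC, the firm produces.
With MC = 78 - 40q + 6q^2, P = MC on the upward-sloping part at q* = 6.
TR = 54·6 = 324. TC = 535 + 180 = 715. Profit = 324 − 715 = -£391.
By producing, the firm covers all variable cost plus £144 of fixed cost; shutting down would lose the full £535.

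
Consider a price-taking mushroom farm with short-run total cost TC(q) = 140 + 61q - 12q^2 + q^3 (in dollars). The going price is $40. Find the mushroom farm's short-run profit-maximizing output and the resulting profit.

Profit = -$42 at q = 7

AVC = 61 - 12q + q^2; min AVC = $25 at q = 6. Since P = $40 ≥ min AVC, the firm produces.
With MC = 61 - 24q + 3q^2, P = MC on the upward-sloping part at q* = 7.
TR = 40·7 = 280. TC = 140 + 182 = 322. Profit = 280 − 322 = -$42.
By producing, the firm covers all variable cost plus $98 of fixed cost; shutting down would lose the full $140.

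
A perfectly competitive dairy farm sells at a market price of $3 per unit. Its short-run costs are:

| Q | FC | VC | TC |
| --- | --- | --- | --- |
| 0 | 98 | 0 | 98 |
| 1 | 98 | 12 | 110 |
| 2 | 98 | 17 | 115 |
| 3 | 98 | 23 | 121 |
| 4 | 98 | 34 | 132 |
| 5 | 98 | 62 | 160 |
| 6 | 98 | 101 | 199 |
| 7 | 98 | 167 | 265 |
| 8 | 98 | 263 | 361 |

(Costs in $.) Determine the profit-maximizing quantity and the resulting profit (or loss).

Q = 0 (shut down); profit = -$98

Profit at each row (π = 3Q − TC): Q=0: -98; Q=1: -107; Q=2: -109; Q=3: -112; Q=4: -120; Q=5: -145; Q=6: -181; Q=7: -244; Q=8: -337.
Profit is highest at Q = 0. Equivalently, the lowest AVC in the table is 23/3 ≈ $7.67 at Q = 3, and P = $3 falls below it — price never covers variable cost, so the firm shuts down and loses only its fixed cost.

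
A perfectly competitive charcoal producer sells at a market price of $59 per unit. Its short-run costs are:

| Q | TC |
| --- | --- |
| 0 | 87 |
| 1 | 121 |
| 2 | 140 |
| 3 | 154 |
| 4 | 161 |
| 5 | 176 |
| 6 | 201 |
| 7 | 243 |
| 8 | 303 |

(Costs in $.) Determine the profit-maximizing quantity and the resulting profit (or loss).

Q = 7; profit = $170

Compute π = P·Q − TC at each output: Q=0: -87; Q=1: -62; Q=2: -22; Q=3: 23; Q=4: 75; Q=5: 119; Q=6: 153; Q=7: 170; Q=8: 169.
Profit is maximized at Q = 7. AVC there is 156/7 = $22.29 ≤ P, so producing beats shutting down (which would give -$87).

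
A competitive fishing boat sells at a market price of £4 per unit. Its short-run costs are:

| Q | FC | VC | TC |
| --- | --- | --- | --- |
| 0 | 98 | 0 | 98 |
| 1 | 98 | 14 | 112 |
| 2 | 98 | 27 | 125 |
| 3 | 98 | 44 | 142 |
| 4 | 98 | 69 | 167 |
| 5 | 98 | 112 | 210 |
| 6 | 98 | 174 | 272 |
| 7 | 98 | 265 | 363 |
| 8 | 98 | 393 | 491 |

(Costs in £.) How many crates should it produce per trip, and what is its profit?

Q = 0 (shut down); profit = -£98

Tabulate TR − TC: Q=0: -98; Q=1: -108; Q=2: -117; Q=3: -130; Q=4: -151; Q=5: -190; Q=6: -248; Q=7: -335; Q=8: -459.
Profit is highest at Q = 0. Equivalently, the lowest AVC in the table is 27/2 ≈ £13.50 at Q = 2, and P = £4 falls below it — price never covers variable cost, so the firm shuts down and loses only its fixed cost.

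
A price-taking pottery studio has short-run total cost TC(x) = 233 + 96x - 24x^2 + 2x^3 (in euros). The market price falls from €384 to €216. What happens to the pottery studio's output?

AVC = 96 - 24x + 2x^2, minimized at x = 6 where min AVC = €24. MC = 96 - 48x + 6x^2.
At P = €384 ≥ min AVC, set P = MC on the rising branch: x = 12.
At P = €216 ≥ min AVC, set P = MC: x = 10. The firm stays open but cuts output.

Output falls from 12 to 10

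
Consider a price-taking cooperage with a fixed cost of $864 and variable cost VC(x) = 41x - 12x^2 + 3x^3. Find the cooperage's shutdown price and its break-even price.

Shutdown price = min AVC. AVC = 41 - 12x + 3x^2, with vertex at x = 2 and minimum $29.
ATC = 864/x + 41 - 12x + 3x^2. Setting dATC/dx = −864/x^2 − 12 + 6x = 0 gives x = 6 (since 6·6^3 − 12·6^2 = 864).
min ATC = 864/6 + 41 − 12·6 + 3·6^2 = $221. That is the break-even price.
Between these two prices the firm operates at a loss; above $221 it earns a profit.

Shutdown price = $29; break-even price = $221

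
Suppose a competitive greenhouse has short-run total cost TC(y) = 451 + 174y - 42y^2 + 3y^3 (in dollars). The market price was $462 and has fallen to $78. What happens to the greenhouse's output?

AVC = 174 - 42y + 3y^2, minimized at y = 7 where min AVC = $27. MC = 174 - 84y + 9y^2.
At P = $462 ≥ min AVC, set P = MC on the rising branch: y = 12.
At P = $78 ≥ min AVC, set P = MC: y = 8. The firm stays open but cuts output.

Output falls from 12 to 8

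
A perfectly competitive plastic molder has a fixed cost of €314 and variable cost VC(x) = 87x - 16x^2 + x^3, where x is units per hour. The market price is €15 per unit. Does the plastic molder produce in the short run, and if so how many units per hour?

Strip out fixed cost: VC = 87x - 16x^2 + x^3. Then AVC = 87 - 16x + x^2 and MC = 87 - 32x + 3x^2.
AVC hits its minimum where MC = AVC, at x = 8, giving min AVC = 87 - 16·8 + 8^2 = €23.
Since P = €15 < min AVC = €23, price fails to cover variable cost at any output.
Shutting down limits the loss to fixed cost, €314.

Shut down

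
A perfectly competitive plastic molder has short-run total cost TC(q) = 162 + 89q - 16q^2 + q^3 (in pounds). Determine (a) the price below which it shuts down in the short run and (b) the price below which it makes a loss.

AVC = 89 - 16q + q^2; minimized at q = 8, giving min AVC = £25. That is the shutdown price.
ATC = 162/q + 89 - 16q + q^2. Setting dATC/dq = −162/q^2 − 16 + 2q = 0 gives q = 9 (since 2·9^3 − 16·9^2 = 162).
min ATC = 162/9 + 89 − 16·9 + 9^2 = £44. That is the break-even price.
Between these two prices the firm operates at a loss; above £44 it earns a profit.

Shutdown price = £25; break-even price = £44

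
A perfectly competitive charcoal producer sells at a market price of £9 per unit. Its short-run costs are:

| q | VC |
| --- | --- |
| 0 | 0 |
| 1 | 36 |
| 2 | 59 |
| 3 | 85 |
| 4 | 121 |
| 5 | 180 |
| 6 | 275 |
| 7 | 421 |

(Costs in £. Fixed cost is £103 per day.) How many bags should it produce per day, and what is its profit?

q = 0 (shut down); profit = -£103

Compute π = P·q − TC at each output: q=0: -103; q=1: -130; q=2: -144; q=3: -161; q=4: -188; q=5: -238; q=6: -324; q=7: -461.
Profit is highest at q = 0. Equivalently, the lowest AVC in the table is 85/3 ≈ £28.33 at q = 3, and P = £9 falls below it — price never covers variable cost, so the firm shuts down and loses only its fixed cost.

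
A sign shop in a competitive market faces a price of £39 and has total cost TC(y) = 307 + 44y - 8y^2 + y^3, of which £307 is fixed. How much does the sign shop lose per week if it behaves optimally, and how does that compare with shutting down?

AVC = 44 - 8y + y^2 has its minimum £28 at y = 4; price £39 clears that bar, so the firm operates.
MC = 44 - 16y + 3y^2. Setting P = MC and taking the root on the rising branch gives y* = 5.
TR = 39·5 = 195. TC = 307 + 145 = 452. Profit = 195 − 452 = -£257.
By producing, the firm covers all variable cost plus £50 of fixed cost; shutting down would lose the full £307.

Profit = -£257 at y = 5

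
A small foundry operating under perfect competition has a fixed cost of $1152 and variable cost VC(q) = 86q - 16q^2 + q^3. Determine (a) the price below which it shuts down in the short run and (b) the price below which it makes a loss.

Shutdown price = min AVC. AVC = 86 - 16q + q^2, with vertex at q = 8 and minimum $22.
ATC = 1152/q + 86 - 16q + q^2. Setting dATC/dq = −1152/q^2 − 16 + 2q = 0 gives q = 12 (since 2·12^3 − 16·12^2 = 1152).
min ATC = 1152/12 + 86 − 16·12 + 12^2 = $134. That is the break-even price.
For $22 ≤ P < $134 the firm produces at a loss; below $22 it shuts down.

Shutdown price = $22; break-even price = $134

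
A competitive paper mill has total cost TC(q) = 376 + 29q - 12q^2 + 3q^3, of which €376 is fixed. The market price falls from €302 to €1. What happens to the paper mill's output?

Output falls from 7 to 0 (the firm shuts down)

AVC = 29 - 12q + 3q^2, minimized at q = 2 where min AVC = €17. MC = 29 - 24q + 9q^2.
With P = €302 above the shutdown price, P = MC gives q = 7.
At P = €1 < min AVC = €17, price no longer covers variable cost at any output, so the firm shuts down: q = 0.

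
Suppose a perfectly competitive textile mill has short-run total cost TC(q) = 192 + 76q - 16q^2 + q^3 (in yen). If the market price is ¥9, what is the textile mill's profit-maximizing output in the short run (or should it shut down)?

Shut down

Variable cost is VC = 76q - 16q^2 + q^3, so AVC = VC/q = 76 - 16q + q^2 and MC = dTC/dq = 76 - 32q + 3q^2.
AVC is minimized where dAVC/dq = -16 + 2q = 0, at q = 8; min AVC = 76 - 16·8 + 8^2 = ¥12.
With P < min AVC (¥9 < ¥12), every unit sold adds to the loss.
The firm minimizes its loss by shutting down and losing only its fixed cost of ¥192.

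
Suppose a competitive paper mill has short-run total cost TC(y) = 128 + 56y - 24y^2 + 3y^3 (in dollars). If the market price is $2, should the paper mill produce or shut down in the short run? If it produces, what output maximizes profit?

From TC, MC = TC'(y) = 56 - 48y + 9y^2 and AVC = VC/y = 56 - 24y + 3y^2.
The AVC parabola has its vertex at y = 24/6 = 4, where AVC = 56 - 24·4 + 3·4^2 = $8.
P = $2 lies below min AVC = $8; no output level covers variable cost.
Best response: produce nothing and absorb the $128 fixed cost.

Shut down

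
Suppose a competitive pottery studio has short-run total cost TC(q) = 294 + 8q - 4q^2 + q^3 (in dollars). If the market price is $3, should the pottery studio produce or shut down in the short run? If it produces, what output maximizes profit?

Shut down

From TC, MC = TC'(q) = 8 - 8q + 3q^2 and AVC = VC/q = 8 - 4q + q^2.
AVC is minimized where dAVC/dq = -4 + 2q = 0, at q = 2; min AVC = 8 - 4·2 + 2^2 = $4.
P = $3 lies below min AVC = $4; no output level covers variable cost.
Best response: produce nothing and absorb the $294 fixed cost.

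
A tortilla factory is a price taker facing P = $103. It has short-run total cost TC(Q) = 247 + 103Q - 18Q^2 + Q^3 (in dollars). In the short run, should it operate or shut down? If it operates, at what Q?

Strip out fixed cost: VC = 103Q - 18Q^2 + Q^3. Then AVC = 103 - 18Q + Q^2 and MC = 103 - 36Q + 3Q^2.
AVC is minimized where dAVC/dQ = -18 + 2Q = 0, at Q = 9; min AVC = 103 - 18·9 + 9^2 = $22.
P = $103 exceeds min AVC = $22, so the firm stays open.
Set P = MC: 103 = 103 - 36Q + 3Q^2 → -36Q + 3Q^2 = 0. The roots are Q = 0 and Q = 12; the profit-maximizing output is on the rising part of MC, so Q* = 12.
Check: AVC at Q = 12 is $31 ≤ P, so revenue covers variable cost.
Profit = P·Q − TC = 103·12 − 619 = $617.

Produce at Q = 12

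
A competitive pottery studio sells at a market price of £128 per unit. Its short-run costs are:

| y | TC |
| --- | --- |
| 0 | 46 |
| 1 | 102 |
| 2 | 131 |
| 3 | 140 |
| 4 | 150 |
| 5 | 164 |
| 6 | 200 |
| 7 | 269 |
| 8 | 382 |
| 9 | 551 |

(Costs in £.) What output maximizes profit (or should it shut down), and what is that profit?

Compute π = P·y − TC at each output: y=0: -46; y=1: 26; y=2: 125; y=3: 244; y=4: 362; y=5: 476; y=6: 568; y=7: 627; y=8: 642; y=9: 601.
Profit is maximized at y = 8. AVC there is 336/8 = £42 ≤ P, so producing beats shutting down (which would give -£46).

y = 8; profit = £642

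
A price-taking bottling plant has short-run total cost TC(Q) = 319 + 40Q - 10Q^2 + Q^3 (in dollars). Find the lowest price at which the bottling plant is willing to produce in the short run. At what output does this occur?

The shutdown price is the minimum of AVC. VC = 40Q - 10Q^2 + Q^3, so AVC = 40 - 10Q + Q^2.
At the minimum of AVC, MC = AVC. MC = 40 - 20Q + 3Q^2; setting MC = AVC gives 2Q^2 - 10Q = 0, so Q = 5. min AVC = 15.
For P < $15 the firm produces nothing.

$15 per unit, at Q = 5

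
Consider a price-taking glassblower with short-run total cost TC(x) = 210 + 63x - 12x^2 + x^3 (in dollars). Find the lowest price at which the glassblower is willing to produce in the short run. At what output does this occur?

Short-run supply begins at min AVC. From VC = 63x - 12x^2 + x^3, AVC = 63 - 12x + x^2.
At the minimum of AVC, MC = AVC. MC = 63 - 24x + 3x^2; setting MC = AVC gives 2x^2 - 12x = 0, so x = 6. min AVC = 27.
For P < $27 the firm produces nothing.

$27 per unit, at x = 6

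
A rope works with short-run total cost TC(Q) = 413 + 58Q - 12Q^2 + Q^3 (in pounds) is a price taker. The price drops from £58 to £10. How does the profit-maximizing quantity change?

Output falls from 8 to 0 (the firm shuts down)

MC = 58 - 24Q + 3Q^2; the shutdown threshold is min AVC = £22 (at Q = 6).
With P = £58 above the shutdown price, P = MC gives Q = 8.
At P = £10 < min AVC = £22, price no longer covers variable cost at any output, so the firm shuts down: Q = 0.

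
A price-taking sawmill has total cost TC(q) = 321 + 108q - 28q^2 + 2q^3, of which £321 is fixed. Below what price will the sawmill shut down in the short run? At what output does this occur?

£10 per unit, at q = 7

Short-run supply begins at min AVC. From VC = 108q - 28q^2 + 2q^3, AVC = 108 - 28q + 2q^2.
dAVC/dq = -28 + 4q = 0 gives q = 7. min AVC = 108 - 28·7 + 2·7^2 = 10.
So the shutdown price is £10.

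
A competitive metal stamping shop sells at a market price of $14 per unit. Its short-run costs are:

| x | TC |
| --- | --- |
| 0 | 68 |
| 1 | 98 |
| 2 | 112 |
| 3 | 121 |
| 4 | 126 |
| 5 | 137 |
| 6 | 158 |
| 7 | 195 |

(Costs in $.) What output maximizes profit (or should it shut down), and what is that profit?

x = 5; profit = -$67

Profit at each row (π = 14x − TC): x=0: -68; x=1: -84; x=2: -84; x=3: -79; x=4: -70; x=5: -67; x=6: -74; x=7: -97.
Profit is maximized at x = 5. AVC there is 69/5 = $13.80 ≤ P, so producing beats shutting down (which would give -$68).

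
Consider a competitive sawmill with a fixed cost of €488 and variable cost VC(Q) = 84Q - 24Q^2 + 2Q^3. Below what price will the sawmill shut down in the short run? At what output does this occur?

The shutdown price is the minimum of AVC. VC = 84Q - 24Q^2 + 2Q^3, so AVC = 84 - 24Q + 2Q^2.
At the minimum of AVC, MC = AVC. MC = 84 - 48Q + 6Q^2; setting MC = AVC gives 4Q^2 - 24Q = 0, so Q = 6. min AVC = 12.
The firm shuts down for any P below €12.

€12 per unit, at Q = 6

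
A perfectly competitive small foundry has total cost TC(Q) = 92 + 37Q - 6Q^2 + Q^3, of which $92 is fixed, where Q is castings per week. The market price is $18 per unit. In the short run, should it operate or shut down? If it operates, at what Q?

Shut down

From TC, MC = TC'(Q) = 37 - 12Q + 3Q^2 and AVC = VC/Q = 37 - 6Q + Q^2.
AVC is minimized where dAVC/dQ = -6 + 2Q = 0, at Q = 3; min AVC = 37 - 6·3 + 3^2 = $28.
With P < min AVC ($18 < $28), every unit sold adds to the loss.
The firm minimizes its loss by shutting down and losing only its fixed cost of $92.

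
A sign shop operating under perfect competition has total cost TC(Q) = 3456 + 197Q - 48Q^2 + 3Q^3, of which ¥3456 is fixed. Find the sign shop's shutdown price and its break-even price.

Shutdown price = ¥5; break-even price = ¥341

Shutdown price = min AVC. AVC = 197 - 48Q + 3Q^2, with vertex at Q = 8 and minimum ¥5.
ATC = 3456/Q + 197 - 48Q + 3Q^2. Setting dATC/dQ = −3456/Q^2 − 48 + 6Q = 0 gives Q = 12 (since 6·12^3 − 48·12^2 = 3456).
min ATC = 3456/12 + 197 − 48·12 + 3·12^2 = ¥341. That is the break-even price.
Between these two prices the firm operates at a loss; above ¥341 it earns a profit.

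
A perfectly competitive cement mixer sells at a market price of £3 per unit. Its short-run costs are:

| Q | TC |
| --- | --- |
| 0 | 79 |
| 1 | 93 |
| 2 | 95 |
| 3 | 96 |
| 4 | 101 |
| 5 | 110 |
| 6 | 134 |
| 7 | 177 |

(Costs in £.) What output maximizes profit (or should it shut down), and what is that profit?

Tabulate TR − TC: Q=0: -79; Q=1: -90; Q=2: -89; Q=3: -87; Q=4: -89; Q=5: -95; Q=6: -116; Q=7: -156.
Profit is highest at Q = 0. Equivalently, the lowest AVC in the table is 22/4 ≈ £5.50 at Q = 4, and P = £3 falls below it — price never covers variable cost, so the firm shuts down and loses only its fixed cost.

Q = 0 (shut down); profit = -£79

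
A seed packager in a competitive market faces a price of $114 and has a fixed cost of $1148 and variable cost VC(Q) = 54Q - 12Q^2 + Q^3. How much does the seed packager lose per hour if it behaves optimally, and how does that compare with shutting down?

AVC = 54 - 12Q + Q^2 has its minimum $18 at Q = 6; price $114 clears that bar, so the firm operates.
With MC = 54 - 24Q + 3Q^2, P = MC on the upward-sloping part at Q* = 10.
TR = 114·10 = 1140. TC = 1148 + 340 = 1488. Profit = 1140 − 1488 = -$348.
Shutting down would mean losing the fixed cost of $1148, so operating at a loss of $348 is better by $800.

Profit = -$348 at Q = 10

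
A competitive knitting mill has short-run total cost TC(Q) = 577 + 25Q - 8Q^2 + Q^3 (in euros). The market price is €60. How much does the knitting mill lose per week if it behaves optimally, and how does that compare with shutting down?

Profit = -€283 at Q = 7

AVC = 25 - 8Q + Q^2; min AVC = €9 at Q = 4. Since P = €60 ≥ min AVC, the firm produces.
With MC = 25 - 16Q + 3Q^2, P = MC on the upward-sloping part at Q* = 7.
TR = 60·7 = 420. TC = 577 + 126 = 703. Profit = 420 − 703 = -€283.
By producing, the firm covers all variable cost plus €294 of fixed cost; shutting down would lose the full €577.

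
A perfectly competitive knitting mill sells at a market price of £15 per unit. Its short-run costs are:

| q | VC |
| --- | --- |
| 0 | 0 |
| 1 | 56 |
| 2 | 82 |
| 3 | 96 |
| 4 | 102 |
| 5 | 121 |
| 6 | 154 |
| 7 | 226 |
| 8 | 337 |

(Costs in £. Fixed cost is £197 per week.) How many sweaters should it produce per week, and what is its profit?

Compute π = P·q − TC at each output: q=0: -197; q=1: -238; q=2: -249; q=3: -248; q=4: -239; q=5: -243; q=6: -261; q=7: -318; q=8: -414.
Profit is highest at q = 0. Equivalently, the lowest AVC in the table is 121/5 ≈ £24.20 at q = 5, and P = £15 falls below it — price never covers variable cost, so the firm shuts down and loses only its fixed cost.

q = 0 (shut down); profit = -£197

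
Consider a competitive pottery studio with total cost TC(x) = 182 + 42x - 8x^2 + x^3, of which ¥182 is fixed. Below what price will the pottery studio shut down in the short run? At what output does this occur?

The shutdown price is the minimum of AVC. VC = 42x - 8x^2 + x^3, so AVC = 42 - 8x + x^2.
dAVC/dx = -8 + 2x = 0 gives x = 4. min AVC = 42 - 8·4 + 4^2 = 26.
So the shutdown price is ¥26.

¥26 per unit, at x = 4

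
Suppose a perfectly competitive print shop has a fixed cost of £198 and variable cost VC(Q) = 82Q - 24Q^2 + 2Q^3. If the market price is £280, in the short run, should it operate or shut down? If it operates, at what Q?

Produce at Q = 11

Strip out fixed cost: VC = 82Q - 24Q^2 + 2Q^3. Then AVC = 82 - 24Q + 2Q^2 and MC = 82 - 48Q + 6Q^2.
AVC is minimized where dAVC/dQ = -24 + 4Q = 0, at Q = 6; min AVC = 82 - 24·6 + 2·6^2 = £10.
P = £280 exceeds min AVC = £10, so the firm stays open.
Set P = MC: 280 = 82 - 48Q + 6Q^2 → -198 - 48Q + 6Q^2 = 0. The roots are Q = -3 and Q = 11; the profit-maximizing output is on the rising part of MC, so Q* = 11.
Check: AVC at Q = 11 is £60 ≤ P, so revenue covers variable cost.
Profit = P·Q − TC = 280·11 − 858 = £2222.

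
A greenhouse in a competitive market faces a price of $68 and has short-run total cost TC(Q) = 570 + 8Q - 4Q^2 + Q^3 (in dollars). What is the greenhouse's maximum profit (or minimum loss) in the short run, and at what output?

AVC = 8 - 4Q + Q^2; min AVC = $4 at Q = 2. Since P = $68 ≥ min AVC, the firm produces.
With MC = 8 - 8Q + 3Q^2, P = MC on the upward-sloping part at Q* = 6.
TR = 68·6 = 408. TC = 570 + 120 = 690. Profit = 408 − 690 = -$282.
That loss of $282 beats the $570 the firm would lose by shutting down; producing recovers $288 of fixed cost.

Profit = -$282 at Q = 6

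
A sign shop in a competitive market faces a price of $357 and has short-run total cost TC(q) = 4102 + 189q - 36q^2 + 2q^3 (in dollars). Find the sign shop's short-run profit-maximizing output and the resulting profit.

Profit = -$182 at q = 14

AVC = 189 - 36q + 2q^2 has its minimum $27 at q = 9; price $357 clears that bar, so the firm operates.
With MC = 189 - 72q + 6q^2, P = MC on the upward-sloping part at q* = 14.
TR = 357·14 = 4998. TC = 4102 + 1078 = 5180. Profit = 4998 − 5180 = -$182.
That loss of $182 beats the $4102 the firm would lose by shutting down; producing recovers $3920 of fixed cost.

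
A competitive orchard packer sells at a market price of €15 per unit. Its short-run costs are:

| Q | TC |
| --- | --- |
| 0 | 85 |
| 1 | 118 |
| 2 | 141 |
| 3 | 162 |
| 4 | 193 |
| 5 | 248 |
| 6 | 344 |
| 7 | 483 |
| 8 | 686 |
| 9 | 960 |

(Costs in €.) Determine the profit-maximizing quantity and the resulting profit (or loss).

Tabulate TR − TC: Q=0: -85; Q=1: -103; Q=2: -111; Q=3: -117; Q=4: -133; Q=5: -173; Q=6: -254; Q=7: -378; Q=8: -566; Q=9: -825.
Profit is highest at Q = 0. Equivalently, the lowest AVC in the table is 77/3 ≈ €25.67 at Q = 3, and P = €15 falls below it — price never covers variable cost, so the firm shuts down and loses only its fixed cost.

Q = 0 (shut down); profit = -€85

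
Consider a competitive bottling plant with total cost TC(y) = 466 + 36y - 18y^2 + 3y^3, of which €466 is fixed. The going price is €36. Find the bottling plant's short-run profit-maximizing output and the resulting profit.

AVC = 36 - 18y + 3y^2; min AVC = €9 at y = 3. Since P = €36 ≥ min AVC, the firm produces.
With MC = 36 - 36y + 9y^2, P = MC on the upward-sloping part at y* = 4.
TR = 36·4 = 144. TC = 466 + 48 = 514. Profit = 144 − 514 = -€370.
That loss of €370 beats the €466 the firm would lose by shutting down; producing recovers €96 of fixed cost.

Profit = -€370 at y = 4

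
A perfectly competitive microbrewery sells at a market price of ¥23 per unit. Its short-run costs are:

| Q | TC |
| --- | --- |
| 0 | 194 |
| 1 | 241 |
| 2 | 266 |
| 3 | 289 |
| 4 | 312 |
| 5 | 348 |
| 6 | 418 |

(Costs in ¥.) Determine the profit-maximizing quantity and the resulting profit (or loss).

Tabulate TR − TC: Q=0: -194; Q=1: -218; Q=2: -220; Q=3: -220; Q=4: -220; Q=5: -233; Q=6: -280.
Profit is highest at Q = 0. Equivalently, the lowest AVC in the table is 118/4 ≈ ¥29.50 at Q = 4, and P = ¥23 falls below it — price never covers variable cost, so the firm shuts down and loses only its fixed cost.

Q = 0 (shut down); profit = -¥194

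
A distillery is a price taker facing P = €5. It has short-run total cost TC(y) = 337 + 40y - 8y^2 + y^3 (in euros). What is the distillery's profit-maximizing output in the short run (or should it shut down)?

Shut down

From TC, MC = TC'(y) = 40 - 16y + 3y^2 and AVC = VC/y = 40 - 8y + y^2.
AVC hits its minimum where MC = AVC, at y = 4, giving min AVC = 40 - 8·4 + 4^2 = €24.
With P < min AVC (€5 < €24), every unit sold adds to the loss.
Best response: produce nothing and absorb the €337 fixed cost.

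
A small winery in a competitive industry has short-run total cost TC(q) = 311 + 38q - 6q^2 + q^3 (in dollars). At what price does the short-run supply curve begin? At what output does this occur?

Short-run supply begins at min AVC. From VC = 38q - 6q^2 + q^3, AVC = 38 - 6q + q^2.
dAVC/dq = -6 + 2q = 0 gives q = 3. min AVC = 38 - 6·3 + 3^2 = 29.
So the shutdown price is $29.

$29 per unit, at q = 3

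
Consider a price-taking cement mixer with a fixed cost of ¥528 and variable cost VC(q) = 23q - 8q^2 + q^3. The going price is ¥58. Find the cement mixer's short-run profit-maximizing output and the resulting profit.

Profit = -¥234 at q = 7

AVC = 23 - 8q + q^2; min AVC = ¥7 at q = 4. Since P = ¥58 ≥ min AVC, the firm produces.
With MC = 23 - 16q + 3q^2, P = MC on the upward-sloping part at q* = 7.
TR = 58·7 = 406. TC = 528 + 112 = 640. Profit = 406 − 640 = -¥234.
That loss of ¥234 beats the ¥528 the firm would lose by shutting down; producing recovers ¥294 of fixed cost.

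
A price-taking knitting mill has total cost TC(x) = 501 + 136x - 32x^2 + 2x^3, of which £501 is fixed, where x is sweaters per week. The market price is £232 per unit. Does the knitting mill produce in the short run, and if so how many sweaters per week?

Variable cost is VC = 136x - 32x^2 + 2x^3, so AVC = VC/x = 136 - 32x + 2x^2 and MC = dTC/dx = 136 - 64x + 6x^2.
AVC hits its minimum where MC = AVC, at x = 8, giving min AVC = 136 - 32·8 + 2·8^2 = £8.
P = £232 exceeds min AVC = £8, so the firm stays open.
P = MC gives -96 - 64x + 6x^2 = 0, with roots -4/3 and 12. Take the larger (rising MC): x* = 12.
Check: AVC at x = 12 is £40 ≤ P, so revenue covers variable cost.
Profit = P·x − TC = 232·12 − 981 = £1803.

Produce at x = 12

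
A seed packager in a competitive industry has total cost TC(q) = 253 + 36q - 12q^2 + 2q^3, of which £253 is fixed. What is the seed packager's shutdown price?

£18 per unit

Short-run supply begins at min AVC. From VC = 36q - 12q^2 + 2q^3, AVC = 36 - 12q + 2q^2.
dAVC/dq = -12 + 4q = 0 gives q = 3. min AVC = 36 - 12·3 + 2·3^2 = 18.
So the shutdown price is £18.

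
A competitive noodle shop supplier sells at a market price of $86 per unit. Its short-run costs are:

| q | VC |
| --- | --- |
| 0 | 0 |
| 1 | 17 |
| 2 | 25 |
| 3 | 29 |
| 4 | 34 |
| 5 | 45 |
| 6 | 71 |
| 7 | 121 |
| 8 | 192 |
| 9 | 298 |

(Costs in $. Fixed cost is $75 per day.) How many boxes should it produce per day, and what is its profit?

q = 8; profit = $421

Compute π = P·q − TC at each output: q=0: -75; q=1: -6; q=2: 72; q=3: 154; q=4: 235; q=5: 310; q=6: 370; q=7: 406; q=8: 421; q=9: 401.
Profit is maximized at q = 8. AVC there is 192/8 = $24 ≤ P, so producing beats shutting down (which would give -$75).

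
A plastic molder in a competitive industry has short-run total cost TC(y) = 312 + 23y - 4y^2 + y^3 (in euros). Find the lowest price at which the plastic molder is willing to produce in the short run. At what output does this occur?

The shutdown price is the minimum of AVC. VC = 23y - 4y^2 + y^3, so AVC = 23 - 4y + y^2.
dAVC/dy = -4 + 2y = 0 gives y = 2. min AVC = 23 - 4·2 + 2^2 = 19.
So the shutdown price is €19.

€19 per unit, at y = 2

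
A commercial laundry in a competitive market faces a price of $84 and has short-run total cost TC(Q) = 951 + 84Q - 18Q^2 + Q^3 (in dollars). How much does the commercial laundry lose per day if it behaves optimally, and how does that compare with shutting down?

AVC = 84 - 18Q + Q^2; min AVC = $3 at Q = 9. Since P = $84 ≥ min AVC, the firm produces.
With MC = 84 - 36Q + 3Q^2, P = MC on the upward-sloping part at Q* = 12.
TR = 84·12 = 1008. TC = 951 + 144 = 1095. Profit = 1008 − 1095 = -$87.
That loss of $87 beats the $951 the firm would lose by shutting down; producing recovers $864 of fixed cost.

Profit = -$87 at Q = 12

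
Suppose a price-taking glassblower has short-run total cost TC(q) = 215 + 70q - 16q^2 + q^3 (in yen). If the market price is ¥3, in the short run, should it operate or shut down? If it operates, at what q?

Variable cost is VC = 70q - 16q^2 + q^3, so AVC = VC/q = 70 - 16q + q^2 and MC = dTC/dq = 70 - 32q + 3q^2.
AVC hits its minimum where MC = AVC, at q = 8, giving min AVC = 70 - 16·8 + 8^2 = ¥6.
With P < min AVC (¥3 < ¥6), every unit sold adds to the loss.
Best response: produce nothing and absorb the ¥215 fixed cost.

Shut down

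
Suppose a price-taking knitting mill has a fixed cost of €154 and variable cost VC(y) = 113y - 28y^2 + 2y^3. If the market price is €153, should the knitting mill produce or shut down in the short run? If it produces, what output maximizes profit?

Produce at y = 10

From TC, MC = TC'(y) = 113 - 56y + 6y^2 and AVC = VC/y = 113 - 28y + 2y^2.
AVC hits its minimum where MC = AVC, at y = 7, giving min AVC = 113 - 28·7 + 2·7^2 = €15.
Because €153 ≥ €15, revenue can cover variable cost; the firm operates.
Solving P = MC: -40 - 56y + 6y^2 = 0 ⇒ y = -2/3 or 10. On the upward-sloping branch, y* = 10.
Check: AVC at y = 10 is €33 ≤ P, so revenue covers variable cost.
Profit = P·y − TC = 153·10 − 484 = €1046.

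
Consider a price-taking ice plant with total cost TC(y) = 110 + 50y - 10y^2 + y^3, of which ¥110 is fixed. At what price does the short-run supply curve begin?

The shutdown price is the minimum of AVC. VC = 50y - 10y^2 + y^3, so AVC = 50 - 10y + y^2.
dAVC/dy = -10 + 2y = 0 gives y = 5. min AVC = 50 - 10·5 + 5^2 = 25.
For P < ¥25 the firm produces nothing.

¥25 per unit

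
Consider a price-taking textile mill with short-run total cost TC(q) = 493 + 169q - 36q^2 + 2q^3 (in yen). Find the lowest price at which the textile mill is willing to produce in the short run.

¥7 per unit

The firm shuts down when price falls below the minimum of average variable cost. AVC = VC/q = 169 - 36q + 2q^2.
dAVC/dq = -36 + 4q = 0 gives q = 9. min AVC = 169 - 36·9 + 2·9^2 = 7.
For P < ¥7 the firm produces nothing.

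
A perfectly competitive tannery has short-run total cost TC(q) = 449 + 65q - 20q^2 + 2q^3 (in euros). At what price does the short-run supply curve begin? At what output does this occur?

The shutdown price is the minimum of AVC. VC = 65q - 20q^2 + 2q^3, so AVC = 65 - 20q + 2q^2.
dAVC/dq = -20 + 4q = 0 gives q = 5. min AVC = 65 - 20·5 + 2·5^2 = 15.
For P < €15 the firm produces nothing.

€15 per unit, at q = 5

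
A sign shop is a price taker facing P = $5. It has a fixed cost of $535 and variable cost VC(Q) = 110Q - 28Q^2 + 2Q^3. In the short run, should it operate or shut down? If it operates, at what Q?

From TC, MC = TC'(Q) = 110 - 56Q + 6Q^2 and AVC = VC/Q = 110 - 28Q + 2Q^2.
AVC hits its minimum where MC = AVC, at Q = 7, giving min AVC = 110 - 28·7 + 2·7^2 = $12.
P = $5 lies below min AVC = $12; no output level covers variable cost.
Best response: produce nothing and absorb the $535 fixed cost.

Shut down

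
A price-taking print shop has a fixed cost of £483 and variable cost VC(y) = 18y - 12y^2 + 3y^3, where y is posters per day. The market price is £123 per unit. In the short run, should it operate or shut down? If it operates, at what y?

Produce at y = 5

Strip out fixed cost: VC = 18y - 12y^2 + 3y^3. Then AVC = 18 - 12y + 3y^2 and MC = 18 - 24y + 9y^2.
AVC hits its minimum where MC = AVC, at y = 2, giving min AVC = 18 - 12·2 + 3·2^2 = £6.
P = £123 exceeds min AVC = £6, so the firm stays open.
P = MC gives -105 - 24y + 9y^2 = 0, with roots -7/3 and 5. Take the larger (rising MC): y* = 5.
Check: AVC at y = 5 is £33 ≤ P, so revenue covers variable cost.
Profit = P·y − TC = 123·5 − 648 = -£33, a loss, but smaller than the £483 fixed cost the firm would lose by shutting down.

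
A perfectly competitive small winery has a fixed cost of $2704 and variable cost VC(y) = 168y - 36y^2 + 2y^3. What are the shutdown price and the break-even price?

AVC = 168 - 36y + 2y^2; minimized at y = 9, giving min AVC = $6. That is the shutdown price.
ATC = 2704/y + 168 - 36y + 2y^2. Setting dATC/dy = −2704/y^2 − 36 + 4y = 0 gives y = 13 (since 4·13^3 − 36·13^2 = 2704).
min ATC = 2704/13 + 168 − 36·13 + 2·13^2 = $246. That is the break-even price.
Between these two prices the firm operates at a loss; above $246 it earns a profit.

Shutdown price = $6; break-even price = $246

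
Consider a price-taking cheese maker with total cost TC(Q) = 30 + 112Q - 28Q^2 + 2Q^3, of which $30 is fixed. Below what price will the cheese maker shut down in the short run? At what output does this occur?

$14 per unit, at Q = 7

The firm shuts down when price falls below the minimum of average variable cost. AVC = VC/Q = 112 - 28Q + 2Q^2.
dAVC/dQ = -28 + 4Q = 0 gives Q = 7. min AVC = 112 - 28·7 + 2·7^2 = 14.
The firm shuts down for any P below $14.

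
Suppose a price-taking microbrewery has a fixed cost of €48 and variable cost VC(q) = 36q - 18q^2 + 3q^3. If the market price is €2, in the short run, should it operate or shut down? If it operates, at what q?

Strip out fixed cost: VC = 36q - 18q^2 + 3q^3. Then AVC = 36 - 18q + 3q^2 and MC = 36 - 36q + 9q^2.
AVC is minimized where dAVC/dq = -18 + 6q = 0, at q = 3; min AVC = 36 - 18·3 + 3·3^2 = €9.
P = €2 lies below min AVC = €9; no output level covers variable cost.
Shutting down limits the loss to fixed cost, €48.

Shut down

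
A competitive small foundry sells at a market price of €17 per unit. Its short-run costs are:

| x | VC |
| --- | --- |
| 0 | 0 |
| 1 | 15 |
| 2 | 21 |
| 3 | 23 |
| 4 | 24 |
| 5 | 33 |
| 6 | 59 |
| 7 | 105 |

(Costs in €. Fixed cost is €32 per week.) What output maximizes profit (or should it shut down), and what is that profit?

Profit at each row (π = 17x − TC): x=0: -32; x=1: -30; x=2: -19; x=3: -4; x=4: 12; x=5: 20; x=6: 11; x=7: -18.
Profit is maximized at x = 5. AVC there is 33/5 = €6.60 ≤ P, so producing beats shutting down (which would give -€32).

x = 5; profit = €20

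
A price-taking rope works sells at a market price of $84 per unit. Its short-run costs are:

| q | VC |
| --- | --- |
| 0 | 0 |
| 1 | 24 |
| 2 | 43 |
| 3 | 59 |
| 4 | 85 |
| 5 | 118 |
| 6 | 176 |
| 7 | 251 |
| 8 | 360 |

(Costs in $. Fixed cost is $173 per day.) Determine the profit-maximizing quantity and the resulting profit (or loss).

q = 7; profit = $164

Profit at each row (π = 84q − TC): q=0: -173; q=1: -113; q=2: -48; q=3: 20; q=4: 78; q=5: 129; q=6: 155; q=7: 164; q=8: 139.
Profit is maximized at q = 7. AVC there is 251/7 = $35.86 ≤ P, so producing beats shutting down (which would give -$173).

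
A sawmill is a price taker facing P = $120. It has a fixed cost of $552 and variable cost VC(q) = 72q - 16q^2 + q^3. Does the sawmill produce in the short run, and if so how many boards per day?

From TC, MC = TC'(q) = 72 - 32q + 3q^2 and AVC = VC/q = 72 - 16q + q^2.
AVC hits its minimum where MC = AVC, at q = 8, giving min AVC = 72 - 16·8 + 8^2 = $8.
Since P = $120 ≥ min AVC = $8, price covers variable cost and the firm should produce.
Solving P = MC: -48 - 32q + 3q^2 = 0 ⇒ q = -4/3 or 12. On the upward-sloping branch, q* = 12.
Check: AVC at q = 12 is $24 ≤ P, so revenue covers variable cost.
Profit = P·q − TC = 120·12 − 840 = $600.

Produce at q = 12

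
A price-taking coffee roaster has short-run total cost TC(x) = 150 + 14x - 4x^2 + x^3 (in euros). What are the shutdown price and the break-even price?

Shutdown price = €10; break-even price = €49

Shutdown price = min AVC. AVC = 14 - 4x + x^2, with vertex at x = 2 and minimum €10.
ATC = 150/x + 14 - 4x + x^2. Setting dATC/dx = −150/x^2 − 4 + 2x = 0 gives x = 5 (since 2·5^3 − 4·5^2 = 150).
min ATC = 150/5 + 14 − 4·5 + 5^2 = €49. That is the break-even price.
Between these two prices the firm operates at a loss; above €49 it earns a profit.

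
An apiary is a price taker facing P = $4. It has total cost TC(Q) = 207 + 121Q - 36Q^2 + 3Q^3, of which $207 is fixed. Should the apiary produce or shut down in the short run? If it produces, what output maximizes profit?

Shut down

Strip out fixed cost: VC = 121Q - 36Q^2 + 3Q^3. Then AVC = 121 - 36Q + 3Q^2 and MC = 121 - 72Q + 9Q^2.
AVC is minimized where dAVC/dQ = -36 + 6Q = 0, at Q = 6; min AVC = 121 - 36·6 + 3·6^2 = $13.
Since P = $4 < min AVC = $13, price fails to cover variable cost at any output.
The firm minimizes its loss by shutting down and losing only its fixed cost of $207.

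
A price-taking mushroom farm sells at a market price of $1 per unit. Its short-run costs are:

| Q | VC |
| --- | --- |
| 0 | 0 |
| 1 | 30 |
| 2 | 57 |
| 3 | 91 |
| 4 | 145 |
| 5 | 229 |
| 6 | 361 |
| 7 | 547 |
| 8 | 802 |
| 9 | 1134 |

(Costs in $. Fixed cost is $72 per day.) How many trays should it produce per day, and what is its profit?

Compute π = P·Q − TC at each output: Q=0: -72; Q=1: -101; Q=2: -127; Q=3: -160; Q=4: -213; Q=5: -296; Q=6: -427; Q=7: -612; Q=8: -866; Q=9: -1197.
Profit is highest at Q = 0. Equivalently, the lowest AVC in the table is 57/2 ≈ $28.50 at Q = 2, and P = $1 falls below it — price never covers variable cost, so the firm shuts down and loses only its fixed cost.

Q = 0 (shut down); profit = -$72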